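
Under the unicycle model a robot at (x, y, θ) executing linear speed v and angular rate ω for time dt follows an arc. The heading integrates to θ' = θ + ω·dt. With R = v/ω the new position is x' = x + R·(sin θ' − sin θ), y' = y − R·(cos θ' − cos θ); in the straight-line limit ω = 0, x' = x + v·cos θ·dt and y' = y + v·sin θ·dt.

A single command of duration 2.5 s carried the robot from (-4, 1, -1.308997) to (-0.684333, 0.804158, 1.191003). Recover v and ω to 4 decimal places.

Δθ = 1.191003 − -1.308997 = 2.500000
ω = Δθ/dt = 2.500000/2.5 = 1.0000
R = Δx/(sin θ' − sin θ) = 1.7500
v = R·ω = 1.7500·1.0000 = 1.7500

v = 1.7500, ω = 1.0000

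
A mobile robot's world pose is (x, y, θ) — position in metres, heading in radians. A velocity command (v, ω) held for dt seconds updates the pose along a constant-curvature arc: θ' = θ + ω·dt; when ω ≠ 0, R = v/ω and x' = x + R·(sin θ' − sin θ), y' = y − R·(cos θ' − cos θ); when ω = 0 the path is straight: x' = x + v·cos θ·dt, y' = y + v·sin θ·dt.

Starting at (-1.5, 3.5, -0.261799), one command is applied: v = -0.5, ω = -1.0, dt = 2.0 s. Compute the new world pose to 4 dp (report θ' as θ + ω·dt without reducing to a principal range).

θ' = -0.2618 + -1.0·2.0 = -2.2618
R = v/ω = -0.5/-1.0 = 0.5000
x' = -1.5 + 0.5000·(sin -2.2618 − sin -0.2618) = -1.7559
y' = 3.5 − 0.5000·(cos -2.2618 − cos -0.2618) = 4.3016

(-1.7559, 4.3016, -2.2618)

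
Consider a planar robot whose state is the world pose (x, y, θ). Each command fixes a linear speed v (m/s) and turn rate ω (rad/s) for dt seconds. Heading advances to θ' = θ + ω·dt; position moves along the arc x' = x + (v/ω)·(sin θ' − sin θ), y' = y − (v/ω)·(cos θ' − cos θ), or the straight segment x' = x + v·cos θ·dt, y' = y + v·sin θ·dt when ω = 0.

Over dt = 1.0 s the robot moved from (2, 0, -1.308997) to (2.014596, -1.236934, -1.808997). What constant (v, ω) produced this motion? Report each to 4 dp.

Δθ = -1.808997 − -1.308997 = -0.500000
ω = Δθ/dt = -0.500000/1.0 = -0.5000
R = −Δy/(cos θ' − cos θ) = -2.5000
v = R·ω = -2.5000·-0.5000 = 1.2500

v = 1.2500, ω = -0.5000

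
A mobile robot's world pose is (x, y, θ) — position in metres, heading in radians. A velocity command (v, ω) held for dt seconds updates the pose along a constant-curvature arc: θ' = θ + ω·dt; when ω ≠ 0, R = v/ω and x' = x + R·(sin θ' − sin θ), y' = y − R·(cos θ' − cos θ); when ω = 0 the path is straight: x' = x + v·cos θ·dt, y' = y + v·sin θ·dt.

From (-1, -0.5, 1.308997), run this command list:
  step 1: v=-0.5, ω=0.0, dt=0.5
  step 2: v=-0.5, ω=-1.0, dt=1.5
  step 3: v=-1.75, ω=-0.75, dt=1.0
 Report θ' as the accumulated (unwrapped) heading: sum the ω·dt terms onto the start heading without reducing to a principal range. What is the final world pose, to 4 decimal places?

step 1: θ'=1.3090 (straight) → pose (-1.0647, -0.7415, 1.3090)
step 2: θ'=-0.1910 (R=0.5000) → pose (-1.6426, -1.1030, -0.1910)
step 3: θ'=-0.9410 (R=2.3333) → pose (-3.0853, -0.1864, -0.9410)

(-3.0853, -0.1864, -0.9410)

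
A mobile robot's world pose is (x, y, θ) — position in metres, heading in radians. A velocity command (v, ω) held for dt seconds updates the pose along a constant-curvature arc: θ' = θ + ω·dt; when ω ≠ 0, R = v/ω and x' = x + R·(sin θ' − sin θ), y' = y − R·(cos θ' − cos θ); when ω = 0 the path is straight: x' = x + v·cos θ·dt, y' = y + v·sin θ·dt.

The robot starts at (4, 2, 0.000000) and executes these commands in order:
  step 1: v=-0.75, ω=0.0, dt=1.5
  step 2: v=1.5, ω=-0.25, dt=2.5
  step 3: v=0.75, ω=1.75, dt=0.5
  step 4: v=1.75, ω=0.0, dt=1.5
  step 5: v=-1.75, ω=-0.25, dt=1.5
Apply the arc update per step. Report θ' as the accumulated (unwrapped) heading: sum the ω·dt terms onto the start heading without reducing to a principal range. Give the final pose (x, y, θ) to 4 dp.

step 1: θ'=0.0000 (straight) → pose (2.8750, 2.0000, 0.0000)
step 2: θ'=-0.6250 (R=-6.0000) → pose (6.3856, 0.8658, -0.6250)
step 3: θ'=0.2500 (R=0.4286) → pose (6.7424, 0.7981, 0.2500)
step 4: θ'=0.2500 (straight) → pose (9.2858, 1.4475, 0.2500)
step 5: θ'=-0.1250 (R=7.0000) → pose (6.6812, 1.2845, -0.1250)

(6.6812, 1.2845, -0.1250)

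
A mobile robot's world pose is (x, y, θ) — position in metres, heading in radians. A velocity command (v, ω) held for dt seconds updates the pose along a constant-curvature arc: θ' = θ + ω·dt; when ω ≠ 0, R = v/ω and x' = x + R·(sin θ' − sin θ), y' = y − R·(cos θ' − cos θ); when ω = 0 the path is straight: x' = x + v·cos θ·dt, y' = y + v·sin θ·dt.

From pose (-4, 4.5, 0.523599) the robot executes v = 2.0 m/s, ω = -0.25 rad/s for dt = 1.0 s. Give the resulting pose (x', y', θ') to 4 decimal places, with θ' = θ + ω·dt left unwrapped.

θ' = 0.5236 + -0.25·1.0 = 0.2736
R = v/ω = 2.0/-0.25 = -8.0000
x' = -4 + -8.0000·(sin 0.2736 − sin 0.5236) = -2.1616
y' = 4.5 − -8.0000·(cos 0.2736 − cos 0.5236) = 5.2742

(-2.1616, 5.2742, 0.2736)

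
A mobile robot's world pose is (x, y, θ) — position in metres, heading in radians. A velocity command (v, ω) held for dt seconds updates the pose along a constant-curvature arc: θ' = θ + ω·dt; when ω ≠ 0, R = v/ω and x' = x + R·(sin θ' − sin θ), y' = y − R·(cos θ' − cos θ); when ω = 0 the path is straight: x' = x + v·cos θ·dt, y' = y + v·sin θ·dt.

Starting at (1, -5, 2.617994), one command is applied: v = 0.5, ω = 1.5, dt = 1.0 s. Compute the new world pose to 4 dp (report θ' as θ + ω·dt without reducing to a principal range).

(0.5572, -5.1020, 4.1180)

θ' = 2.6180 + 1.5·1.0 = 4.1180
R = v/ω = 0.5/1.5 = 0.3333
x' = 1 + 0.3333·(sin 4.1180 − sin 2.6180) = 0.5572
y' = -5 − 0.3333·(cos 4.1180 − cos 2.6180) = -5.1020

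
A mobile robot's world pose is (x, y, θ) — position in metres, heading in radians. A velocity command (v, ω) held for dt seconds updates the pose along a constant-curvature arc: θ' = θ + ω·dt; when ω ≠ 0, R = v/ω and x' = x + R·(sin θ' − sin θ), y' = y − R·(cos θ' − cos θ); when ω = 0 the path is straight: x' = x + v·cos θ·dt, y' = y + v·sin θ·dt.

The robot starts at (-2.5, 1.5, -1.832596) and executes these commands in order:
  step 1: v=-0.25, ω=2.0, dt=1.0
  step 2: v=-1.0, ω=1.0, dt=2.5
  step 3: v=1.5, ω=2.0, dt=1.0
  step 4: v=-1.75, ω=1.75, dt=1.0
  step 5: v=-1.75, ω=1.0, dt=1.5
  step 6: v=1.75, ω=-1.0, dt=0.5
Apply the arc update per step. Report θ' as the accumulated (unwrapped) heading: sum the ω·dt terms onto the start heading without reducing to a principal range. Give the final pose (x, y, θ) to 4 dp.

step 1: θ'=0.1674 (R=-0.1250) → pose (-2.6416, 1.6556, 0.1674)
step 2: θ'=2.6674 (R=-1.0000) → pose (-2.9316, -0.2201, 2.6674)
step 3: θ'=4.6674 (R=0.7500) → pose (-4.0233, -0.8536, 4.6674)
step 4: θ'=6.4174 (R=-1.0000) → pose (-5.1561, 0.1824, 6.4174)
step 5: θ'=7.9174 (R=-1.7500) → pose (-6.6684, -1.6628, 7.9174)
step 6: θ'=7.4174 (R=-1.7500) → pose (-6.5077, -0.8119, 7.4174)

(-6.5077, -0.8119, 7.4174)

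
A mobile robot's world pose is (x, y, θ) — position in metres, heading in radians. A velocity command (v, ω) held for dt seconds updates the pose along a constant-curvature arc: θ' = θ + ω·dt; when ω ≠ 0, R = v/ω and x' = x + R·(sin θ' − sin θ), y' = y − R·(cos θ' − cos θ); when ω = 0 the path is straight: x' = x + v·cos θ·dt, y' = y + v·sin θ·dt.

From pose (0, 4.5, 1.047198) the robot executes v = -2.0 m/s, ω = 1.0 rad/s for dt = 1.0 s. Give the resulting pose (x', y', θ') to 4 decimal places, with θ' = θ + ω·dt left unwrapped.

θ' = 1.0472 + 1.0·1.0 = 2.0472
R = v/ω = -2.0/1.0 = -2.0000
x' = 0 + -2.0000·(sin 2.0472 − sin 1.0472) = -0.0453
y' = 4.5 − -2.0000·(cos 2.0472 − cos 1.0472) = 2.5828

(-0.0453, 2.5828, 2.0472)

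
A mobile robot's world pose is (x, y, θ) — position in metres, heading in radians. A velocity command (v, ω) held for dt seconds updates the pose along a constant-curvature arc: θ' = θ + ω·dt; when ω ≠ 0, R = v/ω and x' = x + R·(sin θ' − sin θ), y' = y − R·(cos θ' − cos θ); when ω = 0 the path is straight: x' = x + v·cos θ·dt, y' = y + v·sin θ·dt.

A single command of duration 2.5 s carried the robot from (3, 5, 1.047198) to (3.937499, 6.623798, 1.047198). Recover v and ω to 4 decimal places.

v = 0.7500, ω = 0.0000

Δθ = 1.047198 − 1.047198 = 0.000000
ω = Δθ/dt = 0.000000/2.5 = 0.0000
ω = 0 → v = (Δx·cos θ + Δy·sin θ)/dt = 0.7500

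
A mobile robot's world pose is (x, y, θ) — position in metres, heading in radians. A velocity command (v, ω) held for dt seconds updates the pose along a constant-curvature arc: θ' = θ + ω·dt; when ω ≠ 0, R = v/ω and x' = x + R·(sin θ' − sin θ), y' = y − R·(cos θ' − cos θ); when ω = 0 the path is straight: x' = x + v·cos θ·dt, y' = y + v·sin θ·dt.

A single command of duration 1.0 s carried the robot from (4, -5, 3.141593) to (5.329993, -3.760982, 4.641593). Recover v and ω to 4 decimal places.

v = -2.0000, ω = 1.5000

Δθ = 4.641593 − 3.141593 = 1.500000
ω = Δθ/dt = 1.500000/1.0 = 1.5000
R = Δx/(sin θ' − sin θ) = -1.3333
v = R·ω = -1.3333·1.5000 = -2.0000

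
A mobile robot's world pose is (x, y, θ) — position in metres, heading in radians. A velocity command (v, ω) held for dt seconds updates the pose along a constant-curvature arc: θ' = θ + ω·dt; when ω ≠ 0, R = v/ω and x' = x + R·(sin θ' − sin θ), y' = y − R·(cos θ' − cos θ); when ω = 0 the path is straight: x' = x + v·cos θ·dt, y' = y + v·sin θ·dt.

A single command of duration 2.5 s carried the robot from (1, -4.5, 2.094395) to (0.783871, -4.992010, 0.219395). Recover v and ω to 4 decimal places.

v = -0.2500, ω = -0.7500

Δθ = 0.219395 − 2.094395 = -1.875000
ω = Δθ/dt = -1.875000/2.5 = -0.7500
R = −Δy/(cos θ' − cos θ) = 0.3333
v = R·ω = 0.3333·-0.7500 = -0.2500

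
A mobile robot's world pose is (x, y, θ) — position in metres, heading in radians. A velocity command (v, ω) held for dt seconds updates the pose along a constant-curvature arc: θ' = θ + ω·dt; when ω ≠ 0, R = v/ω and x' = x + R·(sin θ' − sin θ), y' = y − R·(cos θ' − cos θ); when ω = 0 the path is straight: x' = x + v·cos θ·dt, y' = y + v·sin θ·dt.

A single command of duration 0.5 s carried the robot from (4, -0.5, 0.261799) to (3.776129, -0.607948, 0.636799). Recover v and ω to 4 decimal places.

Δθ = 0.636799 − 0.261799 = 0.375000
ω = Δθ/dt = 0.375000/0.5 = 0.7500
R = Δx/(sin θ' − sin θ) = -0.6667
v = R·ω = -0.6667·0.7500 = -0.5000

v = -0.5000, ω = 0.7500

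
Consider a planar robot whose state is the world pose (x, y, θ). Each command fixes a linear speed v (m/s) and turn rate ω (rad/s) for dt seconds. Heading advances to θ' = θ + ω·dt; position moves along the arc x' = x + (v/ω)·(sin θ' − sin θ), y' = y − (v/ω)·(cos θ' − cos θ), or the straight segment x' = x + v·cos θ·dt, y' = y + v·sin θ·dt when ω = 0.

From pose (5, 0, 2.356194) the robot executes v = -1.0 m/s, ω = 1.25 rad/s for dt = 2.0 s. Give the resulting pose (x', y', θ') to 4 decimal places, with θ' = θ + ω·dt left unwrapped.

(6.3574, 0.6803, 4.8562)

θ' = 2.3562 + 1.25·2.0 = 4.8562
R = v/ω = -1.0/1.25 = -0.8000
x' = 5 + -0.8000·(sin 4.8562 − sin 2.3562) = 6.3574
y' = 0 − -0.8000·(cos 4.8562 − cos 2.3562) = 0.6803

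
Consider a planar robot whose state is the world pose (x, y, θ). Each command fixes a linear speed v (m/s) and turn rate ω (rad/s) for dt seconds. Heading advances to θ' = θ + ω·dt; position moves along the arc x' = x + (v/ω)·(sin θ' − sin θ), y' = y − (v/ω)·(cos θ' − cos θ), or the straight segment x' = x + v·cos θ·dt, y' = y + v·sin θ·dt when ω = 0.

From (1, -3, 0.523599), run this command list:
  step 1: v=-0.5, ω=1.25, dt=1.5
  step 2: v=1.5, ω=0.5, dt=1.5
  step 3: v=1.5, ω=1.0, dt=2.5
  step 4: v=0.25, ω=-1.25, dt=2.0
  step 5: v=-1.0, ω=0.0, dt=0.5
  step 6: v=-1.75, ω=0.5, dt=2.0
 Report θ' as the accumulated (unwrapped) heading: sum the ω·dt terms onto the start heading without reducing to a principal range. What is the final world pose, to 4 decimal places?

step 1: θ'=2.3986 (R=-0.4000) → pose (0.9294, -3.6410, 2.3986)
step 2: θ'=3.1486 (R=3.0000) → pose (-1.1211, -2.8504, 3.1486)
step 3: θ'=5.6486 (R=1.5000) → pose (-1.9999, -5.5583, 5.6486)
step 4: θ'=3.1486 (R=-0.2000) → pose (-2.1170, -5.9194, 3.1486)
step 5: θ'=3.1486 (straight) → pose (-1.6170, -5.9159, 3.1486)
step 6: θ'=4.1486 (R=-3.5000) → pose (1.3168, -4.2864, 4.1486)

(1.3168, -4.2864, 4.1486)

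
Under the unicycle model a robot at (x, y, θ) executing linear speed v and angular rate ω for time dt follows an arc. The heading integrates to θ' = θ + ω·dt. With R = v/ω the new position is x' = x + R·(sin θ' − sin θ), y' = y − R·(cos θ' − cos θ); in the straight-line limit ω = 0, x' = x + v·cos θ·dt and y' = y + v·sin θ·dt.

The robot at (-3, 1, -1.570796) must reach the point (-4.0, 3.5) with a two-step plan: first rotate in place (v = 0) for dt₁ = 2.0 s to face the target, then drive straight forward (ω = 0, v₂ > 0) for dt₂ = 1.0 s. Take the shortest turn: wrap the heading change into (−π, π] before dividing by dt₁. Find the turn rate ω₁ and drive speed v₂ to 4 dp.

ω₁ = -1.3805, v₂ = 2.6926

heading to target = atan2(3.5−1, -4−-3) = 1.9513
Δθ = wrap(1.9513 − -1.5708) = -2.7611; ω₁ = Δθ/dt₁ = -1.3805
distance = √((-4−-3)² + (3.5−1)²) = 2.6926; v₂ = distance/dt₂ = 2.6926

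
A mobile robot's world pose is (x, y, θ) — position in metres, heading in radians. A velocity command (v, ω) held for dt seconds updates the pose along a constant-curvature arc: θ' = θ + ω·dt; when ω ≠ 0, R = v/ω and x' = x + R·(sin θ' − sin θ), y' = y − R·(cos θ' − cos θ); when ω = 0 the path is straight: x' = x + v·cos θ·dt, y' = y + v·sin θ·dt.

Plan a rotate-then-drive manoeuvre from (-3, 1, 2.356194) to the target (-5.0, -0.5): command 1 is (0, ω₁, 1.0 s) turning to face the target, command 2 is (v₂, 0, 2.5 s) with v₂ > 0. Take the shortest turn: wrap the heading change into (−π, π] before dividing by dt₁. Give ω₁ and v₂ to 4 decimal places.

ω₁ = 1.4289, v₂ = 1.0000

heading to target = atan2(-0.5−1, -5−-3) = -2.4981
Δθ = wrap(-2.4981 − 2.3562) = 1.4289; ω₁ = Δθ/dt₁ = 1.4289
distance = √((-5−-3)² + (-0.5−1)²) = 2.5000; v₂ = distance/dt₂ = 1.0000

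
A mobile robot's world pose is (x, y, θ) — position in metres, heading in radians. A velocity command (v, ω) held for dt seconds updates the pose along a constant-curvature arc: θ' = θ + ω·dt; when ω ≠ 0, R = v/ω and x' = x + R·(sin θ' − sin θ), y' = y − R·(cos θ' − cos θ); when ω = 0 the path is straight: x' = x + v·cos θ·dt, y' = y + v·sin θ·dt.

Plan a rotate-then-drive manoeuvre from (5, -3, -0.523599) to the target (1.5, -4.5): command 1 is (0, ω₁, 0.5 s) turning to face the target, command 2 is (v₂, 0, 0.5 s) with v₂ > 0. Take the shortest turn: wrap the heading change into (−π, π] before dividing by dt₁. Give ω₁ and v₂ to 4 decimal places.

ω₁ = -4.4262, v₂ = 7.6158

heading to target = atan2(-4.5−-3, 1.5−5) = -2.7367
Δθ = wrap(-2.7367 − -0.5236) = -2.2131; ω₁ = Δθ/dt₁ = -4.4262
distance = √((1.5−5)² + (-4.5−-3)²) = 3.8079; v₂ = distance/dt₂ = 7.6158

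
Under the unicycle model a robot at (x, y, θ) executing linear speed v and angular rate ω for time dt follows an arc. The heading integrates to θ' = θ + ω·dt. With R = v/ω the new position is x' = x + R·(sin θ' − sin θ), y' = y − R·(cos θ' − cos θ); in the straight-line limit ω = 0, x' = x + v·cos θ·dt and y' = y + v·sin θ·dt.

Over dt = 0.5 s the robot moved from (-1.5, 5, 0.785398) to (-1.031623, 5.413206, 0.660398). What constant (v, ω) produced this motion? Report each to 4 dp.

v = 1.2500, ω = -0.2500

Δθ = 0.660398 − 0.785398 = -0.125000
ω = Δθ/dt = -0.125000/0.5 = -0.2500
R = Δx/(sin θ' − sin θ) = -5.0000
v = R·ω = -5.0000·-0.2500 = 1.2500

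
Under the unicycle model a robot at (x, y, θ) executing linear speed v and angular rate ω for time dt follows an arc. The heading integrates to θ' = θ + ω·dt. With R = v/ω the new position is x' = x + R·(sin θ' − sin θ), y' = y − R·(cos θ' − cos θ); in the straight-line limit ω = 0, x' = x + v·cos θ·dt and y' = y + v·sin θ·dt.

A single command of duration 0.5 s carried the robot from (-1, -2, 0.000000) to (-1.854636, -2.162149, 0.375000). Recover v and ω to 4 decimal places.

v = -1.7500, ω = 0.7500

Δθ = 0.375000 − 0.000000 = 0.375000
ω = Δθ/dt = 0.375000/0.5 = 0.7500
R = Δx/(sin θ' − sin θ) = -2.3333
v = R·ω = -2.3333·0.7500 = -1.7500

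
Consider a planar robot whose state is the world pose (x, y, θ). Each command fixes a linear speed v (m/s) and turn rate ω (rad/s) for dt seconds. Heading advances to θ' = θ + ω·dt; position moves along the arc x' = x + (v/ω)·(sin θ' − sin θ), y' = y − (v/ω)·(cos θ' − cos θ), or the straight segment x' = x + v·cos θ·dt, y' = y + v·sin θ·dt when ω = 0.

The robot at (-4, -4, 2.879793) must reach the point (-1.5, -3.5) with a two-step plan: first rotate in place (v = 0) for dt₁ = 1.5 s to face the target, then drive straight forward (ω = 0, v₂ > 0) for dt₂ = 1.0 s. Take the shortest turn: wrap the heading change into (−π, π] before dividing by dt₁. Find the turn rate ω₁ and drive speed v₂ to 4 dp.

ω₁ = -1.7883, v₂ = 2.5495

heading to target = atan2(-3.5−-4, -1.5−-4) = 0.1974
Δθ = wrap(0.1974 − 2.8798) = -2.6824; ω₁ = Δθ/dt₁ = -1.7883
distance = √((-1.5−-4)² + (-3.5−-4)²) = 2.5495; v₂ = distance/dt₂ = 2.5495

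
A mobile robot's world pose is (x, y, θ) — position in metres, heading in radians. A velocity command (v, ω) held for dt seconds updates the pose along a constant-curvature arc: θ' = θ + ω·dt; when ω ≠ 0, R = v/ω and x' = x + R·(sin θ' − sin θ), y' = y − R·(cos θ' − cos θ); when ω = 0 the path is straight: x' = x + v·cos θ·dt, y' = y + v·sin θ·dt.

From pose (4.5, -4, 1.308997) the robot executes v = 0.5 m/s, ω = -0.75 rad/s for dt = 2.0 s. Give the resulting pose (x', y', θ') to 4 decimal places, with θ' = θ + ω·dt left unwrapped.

θ' = 1.3090 + -0.75·2.0 = -0.1910
R = v/ω = 0.5/-0.75 = -0.6667
x' = 4.5 + -0.6667·(sin -0.1910 − sin 1.3090) = 5.2705
y' = -4 − -0.6667·(cos -0.1910 − cos 1.3090) = -3.5180

(5.2705, -3.5180, -0.1910)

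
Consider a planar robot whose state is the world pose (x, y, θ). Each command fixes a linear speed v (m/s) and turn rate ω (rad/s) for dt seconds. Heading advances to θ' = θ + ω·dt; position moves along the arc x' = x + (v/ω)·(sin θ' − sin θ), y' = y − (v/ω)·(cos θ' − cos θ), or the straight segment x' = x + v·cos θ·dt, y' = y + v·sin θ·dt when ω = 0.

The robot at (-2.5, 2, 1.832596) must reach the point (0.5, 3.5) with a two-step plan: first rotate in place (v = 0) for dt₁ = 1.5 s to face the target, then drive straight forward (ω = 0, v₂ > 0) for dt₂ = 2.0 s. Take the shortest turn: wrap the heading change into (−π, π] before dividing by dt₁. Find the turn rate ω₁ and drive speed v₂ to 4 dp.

heading to target = atan2(3.5−2, 0.5−-2.5) = 0.4636
Δθ = wrap(0.4636 − 1.8326) = -1.3689; ω₁ = Δθ/dt₁ = -0.9126
distance = √((0.5−-2.5)² + (3.5−2)²) = 3.3541; v₂ = distance/dt₂ = 1.6771

ω₁ = -0.9126, v₂ = 1.6771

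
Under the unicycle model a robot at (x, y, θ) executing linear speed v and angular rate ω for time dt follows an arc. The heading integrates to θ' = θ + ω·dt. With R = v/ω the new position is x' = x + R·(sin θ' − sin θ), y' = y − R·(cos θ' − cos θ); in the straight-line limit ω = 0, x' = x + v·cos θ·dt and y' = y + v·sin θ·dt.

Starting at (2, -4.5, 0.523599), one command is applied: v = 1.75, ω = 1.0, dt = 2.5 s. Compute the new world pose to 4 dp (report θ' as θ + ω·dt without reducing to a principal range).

θ' = 0.5236 + 1.0·2.5 = 3.0236
R = v/ω = 1.75/1.0 = 1.7500
x' = 2 + 1.7500·(sin 3.0236 − sin 0.5236) = 1.3310
y' = -4.5 − 1.7500·(cos 3.0236 − cos 0.5236) = -1.2466

(1.3310, -1.2466, 3.0236)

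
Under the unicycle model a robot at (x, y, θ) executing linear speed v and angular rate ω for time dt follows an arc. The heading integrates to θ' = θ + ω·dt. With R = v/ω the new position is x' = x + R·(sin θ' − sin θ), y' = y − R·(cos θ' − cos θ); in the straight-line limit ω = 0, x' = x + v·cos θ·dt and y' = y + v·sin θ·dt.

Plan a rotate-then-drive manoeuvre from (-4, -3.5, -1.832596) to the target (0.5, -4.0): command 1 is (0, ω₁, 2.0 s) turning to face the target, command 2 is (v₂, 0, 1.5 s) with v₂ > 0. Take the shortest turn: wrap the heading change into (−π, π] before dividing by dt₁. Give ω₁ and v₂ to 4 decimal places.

heading to target = atan2(-4−-3.5, 0.5−-4) = -0.1107
Δθ = wrap(-0.1107 − -1.8326) = 1.7219; ω₁ = Δθ/dt₁ = 0.8610
distance = √((0.5−-4)² + (-4−-3.5)²) = 4.5277; v₂ = distance/dt₂ = 3.0185

ω₁ = 0.8610, v₂ = 3.0185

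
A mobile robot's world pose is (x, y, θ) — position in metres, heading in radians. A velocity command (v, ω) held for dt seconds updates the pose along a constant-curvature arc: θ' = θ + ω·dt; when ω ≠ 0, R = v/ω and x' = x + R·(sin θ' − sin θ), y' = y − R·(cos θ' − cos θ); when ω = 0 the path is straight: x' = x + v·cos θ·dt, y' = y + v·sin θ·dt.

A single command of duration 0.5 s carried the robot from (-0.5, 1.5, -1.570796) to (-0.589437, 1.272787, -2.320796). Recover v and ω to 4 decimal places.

v = 0.5000, ω = -1.5000

Δθ = -2.320796 − -1.570796 = -0.750000
ω = Δθ/dt = -0.750000/0.5 = -1.5000
R = −Δy/(cos θ' − cos θ) = -0.3333
v = R·ω = -0.3333·-1.5000 = 0.5000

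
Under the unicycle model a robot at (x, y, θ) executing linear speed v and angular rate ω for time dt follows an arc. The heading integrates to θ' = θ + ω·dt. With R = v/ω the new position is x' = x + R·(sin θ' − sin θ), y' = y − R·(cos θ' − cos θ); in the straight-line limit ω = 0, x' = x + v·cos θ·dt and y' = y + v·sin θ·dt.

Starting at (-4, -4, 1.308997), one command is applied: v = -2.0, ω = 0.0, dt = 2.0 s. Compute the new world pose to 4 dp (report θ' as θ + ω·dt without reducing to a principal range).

θ' = 1.3090 + 0.0·2.0 = 1.3090
ω = 0 → straight: x' = -4 + -2.0·cos(1.3090)·2.0 = -5.0353
y' = -4 + -2.0·sin(1.3090)·2.0 = -7.8637

(-5.0353, -7.8637, 1.3090)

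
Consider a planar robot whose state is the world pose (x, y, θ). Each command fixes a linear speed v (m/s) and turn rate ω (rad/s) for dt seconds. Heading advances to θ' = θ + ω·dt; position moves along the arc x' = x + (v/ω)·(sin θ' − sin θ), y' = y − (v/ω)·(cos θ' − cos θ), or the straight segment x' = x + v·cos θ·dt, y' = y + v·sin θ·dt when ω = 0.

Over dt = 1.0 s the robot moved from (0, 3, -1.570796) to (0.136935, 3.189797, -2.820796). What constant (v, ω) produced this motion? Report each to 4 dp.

v = -0.2500, ω = -1.2500

Δθ = -2.820796 − -1.570796 = -1.250000
ω = Δθ/dt = -1.250000/1.0 = -1.2500
R = −Δy/(cos θ' − cos θ) = 0.2000
v = R·ω = 0.2000·-1.2500 = -0.2500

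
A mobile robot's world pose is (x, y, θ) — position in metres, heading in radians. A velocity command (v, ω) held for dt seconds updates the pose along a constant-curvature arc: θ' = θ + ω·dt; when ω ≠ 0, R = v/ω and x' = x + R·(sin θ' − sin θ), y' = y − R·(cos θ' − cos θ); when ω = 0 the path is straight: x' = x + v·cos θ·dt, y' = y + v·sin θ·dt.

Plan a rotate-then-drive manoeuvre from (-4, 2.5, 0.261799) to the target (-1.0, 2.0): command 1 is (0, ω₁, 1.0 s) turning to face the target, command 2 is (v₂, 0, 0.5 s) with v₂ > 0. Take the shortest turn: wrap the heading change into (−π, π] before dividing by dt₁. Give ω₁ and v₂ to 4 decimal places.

heading to target = atan2(2−2.5, -1−-4) = -0.1651
Δθ = wrap(-0.1651 − 0.2618) = -0.4269; ω₁ = Δθ/dt₁ = -0.4269
distance = √((-1−-4)² + (2−2.5)²) = 3.0414; v₂ = distance/dt₂ = 6.0828

ω₁ = -0.4269, v₂ = 6.0828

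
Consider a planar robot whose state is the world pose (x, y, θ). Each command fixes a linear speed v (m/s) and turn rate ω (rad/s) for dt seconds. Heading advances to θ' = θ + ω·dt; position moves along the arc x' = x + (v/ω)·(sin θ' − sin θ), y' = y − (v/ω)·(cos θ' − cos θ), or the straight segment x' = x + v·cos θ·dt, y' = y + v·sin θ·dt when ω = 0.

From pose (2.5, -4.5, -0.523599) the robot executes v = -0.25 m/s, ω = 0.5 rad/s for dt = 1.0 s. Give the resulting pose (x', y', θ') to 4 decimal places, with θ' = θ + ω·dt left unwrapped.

(2.2618, -4.4332, -0.0236)

θ' = -0.5236 + 0.5·1.0 = -0.0236
R = v/ω = -0.25/0.5 = -0.5000
x' = 2.5 + -0.5000·(sin -0.0236 − sin -0.5236) = 2.2618
y' = -4.5 − -0.5000·(cos -0.0236 − cos -0.5236) = -4.4332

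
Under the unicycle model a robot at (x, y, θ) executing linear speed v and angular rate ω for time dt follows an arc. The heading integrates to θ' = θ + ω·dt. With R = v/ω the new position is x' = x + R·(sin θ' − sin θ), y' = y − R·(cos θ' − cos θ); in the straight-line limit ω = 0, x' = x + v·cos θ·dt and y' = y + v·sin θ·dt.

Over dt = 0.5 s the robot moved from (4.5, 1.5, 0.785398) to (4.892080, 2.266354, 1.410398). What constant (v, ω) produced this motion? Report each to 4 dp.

Δθ = 1.410398 − 0.785398 = 0.625000
ω = Δθ/dt = 0.625000/0.5 = 1.2500
R = −Δy/(cos θ' − cos θ) = 1.4000
v = R·ω = 1.4000·1.2500 = 1.7500

v = 1.7500, ω = 1.2500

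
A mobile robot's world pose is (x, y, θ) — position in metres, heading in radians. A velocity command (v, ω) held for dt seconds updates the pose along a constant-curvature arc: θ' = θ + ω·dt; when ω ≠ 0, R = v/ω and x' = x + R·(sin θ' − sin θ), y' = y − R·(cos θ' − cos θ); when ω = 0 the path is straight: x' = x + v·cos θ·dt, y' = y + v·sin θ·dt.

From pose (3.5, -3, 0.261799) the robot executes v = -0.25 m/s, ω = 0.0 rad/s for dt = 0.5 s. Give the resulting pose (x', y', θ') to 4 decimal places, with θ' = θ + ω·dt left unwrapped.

θ' = 0.2618 + 0.0·0.5 = 0.2618
ω = 0 → straight: x' = 3.5 + -0.25·cos(0.2618)·0.5 = 3.3793
y' = -3 + -0.25·sin(0.2618)·0.5 = -3.0324

(3.3793, -3.0324, 0.2618)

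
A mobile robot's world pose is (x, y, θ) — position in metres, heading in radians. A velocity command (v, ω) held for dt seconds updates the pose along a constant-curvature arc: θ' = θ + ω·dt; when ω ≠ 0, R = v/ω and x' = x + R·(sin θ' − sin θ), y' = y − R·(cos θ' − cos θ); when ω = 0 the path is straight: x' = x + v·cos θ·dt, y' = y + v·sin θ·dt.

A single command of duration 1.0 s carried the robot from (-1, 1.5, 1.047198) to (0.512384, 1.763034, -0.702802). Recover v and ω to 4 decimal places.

v = 1.7500, ω = -1.7500

Δθ = -0.702802 − 1.047198 = -1.750000
ω = Δθ/dt = -1.750000/1.0 = -1.7500
R = Δx/(sin θ' − sin θ) = -1.0000
v = R·ω = -1.0000·-1.7500 = 1.7500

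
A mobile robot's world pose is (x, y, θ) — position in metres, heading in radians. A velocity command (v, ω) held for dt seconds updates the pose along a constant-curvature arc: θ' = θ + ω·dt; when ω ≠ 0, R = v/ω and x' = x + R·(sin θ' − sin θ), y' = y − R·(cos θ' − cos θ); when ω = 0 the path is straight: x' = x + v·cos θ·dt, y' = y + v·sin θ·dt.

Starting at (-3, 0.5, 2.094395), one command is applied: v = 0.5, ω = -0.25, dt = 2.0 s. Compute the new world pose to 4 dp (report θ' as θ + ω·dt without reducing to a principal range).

(-3.2674, 1.4528, 1.5944)

θ' = 2.0944 + -0.25·2.0 = 1.5944
R = v/ω = 0.5/-0.25 = -2.0000
x' = -3 + -2.0000·(sin 1.5944 − sin 2.0944) = -3.2674
y' = 0.5 − -2.0000·(cos 1.5944 − cos 2.0944) = 1.4528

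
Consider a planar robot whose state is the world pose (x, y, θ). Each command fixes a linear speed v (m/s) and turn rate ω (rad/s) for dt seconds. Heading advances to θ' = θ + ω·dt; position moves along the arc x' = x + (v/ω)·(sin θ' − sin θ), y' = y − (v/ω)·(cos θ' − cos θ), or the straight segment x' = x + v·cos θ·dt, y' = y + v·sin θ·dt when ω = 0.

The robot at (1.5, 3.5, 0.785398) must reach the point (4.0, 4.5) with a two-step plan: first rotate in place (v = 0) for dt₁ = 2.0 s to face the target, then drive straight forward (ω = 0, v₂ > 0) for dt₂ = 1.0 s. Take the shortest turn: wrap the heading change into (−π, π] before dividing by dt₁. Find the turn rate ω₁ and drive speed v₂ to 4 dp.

ω₁ = -0.2024, v₂ = 2.6926

heading to target = atan2(4.5−3.5, 4−1.5) = 0.3805
Δθ = wrap(0.3805 − 0.7854) = -0.4049; ω₁ = Δθ/dt₁ = -0.2024
distance = √((4−1.5)² + (4.5−3.5)²) = 2.6926; v₂ = distance/dt₂ = 2.6926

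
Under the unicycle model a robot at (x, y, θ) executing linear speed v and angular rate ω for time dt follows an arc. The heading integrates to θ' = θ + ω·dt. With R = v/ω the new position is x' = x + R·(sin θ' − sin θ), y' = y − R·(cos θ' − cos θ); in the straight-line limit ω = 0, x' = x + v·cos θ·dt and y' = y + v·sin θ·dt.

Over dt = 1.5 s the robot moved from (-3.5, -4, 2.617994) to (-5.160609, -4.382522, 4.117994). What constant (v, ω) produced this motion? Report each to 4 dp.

Δθ = 4.117994 − 2.617994 = 1.500000
ω = Δθ/dt = 1.500000/1.5 = 1.0000
R = Δx/(sin θ' − sin θ) = 1.2500
v = R·ω = 1.2500·1.0000 = 1.2500

v = 1.2500, ω = 1.0000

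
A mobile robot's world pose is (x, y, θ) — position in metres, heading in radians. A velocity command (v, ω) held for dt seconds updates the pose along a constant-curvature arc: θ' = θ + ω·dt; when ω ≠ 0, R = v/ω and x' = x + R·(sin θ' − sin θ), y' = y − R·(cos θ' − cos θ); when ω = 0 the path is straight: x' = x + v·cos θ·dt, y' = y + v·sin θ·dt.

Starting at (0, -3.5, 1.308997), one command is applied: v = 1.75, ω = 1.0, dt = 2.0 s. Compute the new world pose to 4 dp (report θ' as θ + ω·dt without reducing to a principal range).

(-1.9820, -1.3215, 3.3090)

θ' = 1.3090 + 1.0·2.0 = 3.3090
R = v/ω = 1.75/1.0 = 1.7500
x' = 0 + 1.7500·(sin 3.3090 − sin 1.3090) = -1.9820
y' = -3.5 − 1.7500·(cos 3.3090 − cos 1.3090) = -1.3215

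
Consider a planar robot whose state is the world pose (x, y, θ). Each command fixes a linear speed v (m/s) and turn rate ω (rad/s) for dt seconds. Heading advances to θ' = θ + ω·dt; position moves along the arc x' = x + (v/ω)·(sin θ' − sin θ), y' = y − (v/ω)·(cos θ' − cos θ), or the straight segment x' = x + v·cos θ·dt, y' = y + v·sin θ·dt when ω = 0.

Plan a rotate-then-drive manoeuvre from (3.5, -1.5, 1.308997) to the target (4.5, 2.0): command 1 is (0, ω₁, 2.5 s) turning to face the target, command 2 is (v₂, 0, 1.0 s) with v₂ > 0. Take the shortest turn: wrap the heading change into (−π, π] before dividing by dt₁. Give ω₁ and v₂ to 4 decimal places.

heading to target = atan2(2−-1.5, 4.5−3.5) = 1.2925
Δθ = wrap(1.2925 − 1.3090) = -0.0165; ω₁ = Δθ/dt₁ = -0.0066
distance = √((4.5−3.5)² + (2−-1.5)²) = 3.6401; v₂ = distance/dt₂ = 3.6401

ω₁ = -0.0066, v₂ = 3.6401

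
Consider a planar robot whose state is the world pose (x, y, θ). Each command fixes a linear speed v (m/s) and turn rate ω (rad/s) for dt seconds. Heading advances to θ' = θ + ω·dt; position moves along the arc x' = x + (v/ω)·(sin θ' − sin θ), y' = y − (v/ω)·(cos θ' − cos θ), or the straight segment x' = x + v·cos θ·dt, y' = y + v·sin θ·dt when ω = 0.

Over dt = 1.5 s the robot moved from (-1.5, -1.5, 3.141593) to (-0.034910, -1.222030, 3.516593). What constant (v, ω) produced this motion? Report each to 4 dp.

v = -1.0000, ω = 0.2500

Δθ = 3.516593 − 3.141593 = 0.375000
ω = Δθ/dt = 0.375000/1.5 = 0.2500
R = Δx/(sin θ' − sin θ) = -4.0000
v = R·ω = -4.0000·0.2500 = -1.0000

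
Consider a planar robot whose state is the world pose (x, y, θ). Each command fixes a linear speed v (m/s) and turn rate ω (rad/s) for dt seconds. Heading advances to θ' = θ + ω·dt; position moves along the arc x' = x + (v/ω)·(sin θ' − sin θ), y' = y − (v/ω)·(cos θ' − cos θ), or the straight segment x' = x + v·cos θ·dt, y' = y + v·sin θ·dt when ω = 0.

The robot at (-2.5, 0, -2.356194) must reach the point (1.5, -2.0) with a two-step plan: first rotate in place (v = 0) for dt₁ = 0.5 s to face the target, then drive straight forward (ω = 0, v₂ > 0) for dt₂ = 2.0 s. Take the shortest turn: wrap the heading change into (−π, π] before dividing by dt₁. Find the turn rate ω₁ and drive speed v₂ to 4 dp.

ω₁ = 3.7851, v₂ = 2.2361

heading to target = atan2(-2−0, 1.5−-2.5) = -0.4636
Δθ = wrap(-0.4636 − -2.3562) = 1.8925; ω₁ = Δθ/dt₁ = 3.7851
distance = √((1.5−-2.5)² + (-2−0)²) = 4.4721; v₂ = distance/dt₂ = 2.2361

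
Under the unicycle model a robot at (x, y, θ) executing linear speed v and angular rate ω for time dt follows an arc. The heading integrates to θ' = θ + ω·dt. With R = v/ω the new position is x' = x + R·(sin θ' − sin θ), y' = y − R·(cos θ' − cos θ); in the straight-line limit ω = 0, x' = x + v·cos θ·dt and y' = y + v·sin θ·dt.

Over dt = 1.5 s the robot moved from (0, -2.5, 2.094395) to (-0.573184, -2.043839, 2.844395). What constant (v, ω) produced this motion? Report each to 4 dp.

Δθ = 2.844395 − 2.094395 = 0.750000
ω = Δθ/dt = 0.750000/1.5 = 0.5000
R = Δx/(sin θ' − sin θ) = 1.0000
v = R·ω = 1.0000·0.5000 = 0.5000

v = 0.5000, ω = 0.5000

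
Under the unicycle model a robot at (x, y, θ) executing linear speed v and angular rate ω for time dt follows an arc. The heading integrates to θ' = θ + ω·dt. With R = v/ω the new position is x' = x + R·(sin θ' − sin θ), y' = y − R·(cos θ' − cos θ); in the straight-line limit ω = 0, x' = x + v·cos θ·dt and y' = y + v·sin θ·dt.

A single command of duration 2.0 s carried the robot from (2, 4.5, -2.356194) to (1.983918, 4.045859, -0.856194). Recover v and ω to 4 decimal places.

Δθ = -0.856194 − -2.356194 = 1.500000
ω = Δθ/dt = 1.500000/2.0 = 0.7500
R = −Δy/(cos θ' − cos θ) = 0.3333
v = R·ω = 0.3333·0.7500 = 0.2500

v = 0.2500, ω = 0.7500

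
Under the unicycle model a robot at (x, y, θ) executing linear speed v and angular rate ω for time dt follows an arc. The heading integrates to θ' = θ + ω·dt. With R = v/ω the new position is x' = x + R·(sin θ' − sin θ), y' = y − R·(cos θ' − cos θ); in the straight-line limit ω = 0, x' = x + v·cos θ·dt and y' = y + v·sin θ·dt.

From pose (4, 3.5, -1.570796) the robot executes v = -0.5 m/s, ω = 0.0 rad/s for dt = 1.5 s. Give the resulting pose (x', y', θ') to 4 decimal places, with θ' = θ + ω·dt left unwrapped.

(4.0000, 4.2500, -1.5708)

θ' = -1.5708 + 0.0·1.5 = -1.5708
ω = 0 → straight: x' = 4 + -0.5·cos(-1.5708)·1.5 = 4.0000
y' = 3.5 + -0.5·sin(-1.5708)·1.5 = 4.2500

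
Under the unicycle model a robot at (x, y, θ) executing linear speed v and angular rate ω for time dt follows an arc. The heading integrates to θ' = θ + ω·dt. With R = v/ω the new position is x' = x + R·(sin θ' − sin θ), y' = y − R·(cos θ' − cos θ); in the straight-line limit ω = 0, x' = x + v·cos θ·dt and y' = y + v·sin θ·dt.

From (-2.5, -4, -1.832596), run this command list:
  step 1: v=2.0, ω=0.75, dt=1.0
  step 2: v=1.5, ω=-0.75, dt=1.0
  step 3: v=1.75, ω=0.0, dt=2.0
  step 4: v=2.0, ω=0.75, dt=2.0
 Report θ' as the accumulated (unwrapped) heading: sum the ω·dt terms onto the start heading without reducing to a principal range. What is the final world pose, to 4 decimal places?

(-1.3146, -13.9881, -0.3326)

step 1: θ'=-1.0826 (R=2.6667) → pose (-2.2793, -5.9410, -1.0826)
step 2: θ'=-1.8326 (R=-2.0000) → pose (-2.1138, -7.3967, -1.8326)
step 3: θ'=-1.8326 (straight) → pose (-3.0197, -10.7774, -1.8326)
step 4: θ'=-0.3326 (R=2.6667) → pose (-1.3146, -13.9881, -0.3326)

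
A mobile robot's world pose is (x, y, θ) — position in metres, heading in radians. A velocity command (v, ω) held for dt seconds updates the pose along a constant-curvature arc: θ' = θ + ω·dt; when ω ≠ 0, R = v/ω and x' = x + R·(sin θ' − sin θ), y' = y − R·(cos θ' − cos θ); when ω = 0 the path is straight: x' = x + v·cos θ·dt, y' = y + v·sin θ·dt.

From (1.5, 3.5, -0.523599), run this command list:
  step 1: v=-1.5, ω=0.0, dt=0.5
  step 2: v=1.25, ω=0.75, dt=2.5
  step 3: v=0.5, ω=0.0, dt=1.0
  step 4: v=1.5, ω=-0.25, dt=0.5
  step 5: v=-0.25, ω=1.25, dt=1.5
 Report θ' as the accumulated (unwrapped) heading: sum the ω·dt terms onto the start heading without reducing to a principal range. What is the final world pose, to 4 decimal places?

step 1: θ'=-0.5236 (straight) → pose (0.8505, 3.8750, -0.5236)
step 2: θ'=1.3514 (R=1.6667) → pose (3.3105, 4.9556, 1.3514)
step 3: θ'=1.3514 (straight) → pose (3.4193, 5.4437, 1.3514)
step 4: θ'=1.2264 (R=-6.0000) → pose (3.6278, 6.1636, 1.2264)
step 5: θ'=3.1014 (R=-0.2000) → pose (3.8081, 5.8962, 3.1014)

(3.8081, 5.8962, 3.1014)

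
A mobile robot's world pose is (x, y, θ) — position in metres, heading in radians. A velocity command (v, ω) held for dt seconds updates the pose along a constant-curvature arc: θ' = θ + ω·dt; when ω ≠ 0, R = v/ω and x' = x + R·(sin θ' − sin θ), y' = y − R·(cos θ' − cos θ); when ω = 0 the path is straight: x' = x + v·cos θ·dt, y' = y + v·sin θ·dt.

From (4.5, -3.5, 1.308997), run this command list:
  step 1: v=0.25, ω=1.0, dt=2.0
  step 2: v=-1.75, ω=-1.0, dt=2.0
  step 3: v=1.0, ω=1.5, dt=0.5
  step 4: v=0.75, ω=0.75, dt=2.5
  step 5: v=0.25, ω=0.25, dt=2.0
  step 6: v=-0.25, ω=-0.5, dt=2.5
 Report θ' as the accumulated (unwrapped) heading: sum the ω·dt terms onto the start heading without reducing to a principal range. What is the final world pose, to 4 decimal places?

(4.7585, -4.7141, 3.1840)

step 1: θ'=3.3090 (R=0.2500) → pose (4.2169, -3.1888, 3.3090)
step 2: θ'=1.3090 (R=1.7500) → pose (6.1988, -5.3673, 1.3090)
step 3: θ'=2.0590 (R=0.6667) → pose (6.1437, -4.8820, 2.0590)
step 4: θ'=3.9340 (R=1.0000) → pose (4.5484, -4.6489, 3.9340)
step 5: θ'=4.4340 (R=1.0000) → pose (4.2990, -5.0762, 4.4340)
step 6: θ'=3.1840 (R=0.5000) → pose (4.7585, -4.7141, 3.1840)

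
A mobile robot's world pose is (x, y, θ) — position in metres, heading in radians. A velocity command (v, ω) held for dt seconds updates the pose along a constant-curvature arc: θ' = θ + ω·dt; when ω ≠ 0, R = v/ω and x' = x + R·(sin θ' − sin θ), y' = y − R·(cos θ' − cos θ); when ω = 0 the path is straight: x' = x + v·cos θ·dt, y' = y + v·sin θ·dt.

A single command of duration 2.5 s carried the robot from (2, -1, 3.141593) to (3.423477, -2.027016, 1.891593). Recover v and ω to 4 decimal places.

v = -0.7500, ω = -0.5000

Δθ = 1.891593 − 3.141593 = -1.250000
ω = Δθ/dt = -1.250000/2.5 = -0.5000
R = Δx/(sin θ' − sin θ) = 1.5000
v = R·ω = 1.5000·-0.5000 = -0.7500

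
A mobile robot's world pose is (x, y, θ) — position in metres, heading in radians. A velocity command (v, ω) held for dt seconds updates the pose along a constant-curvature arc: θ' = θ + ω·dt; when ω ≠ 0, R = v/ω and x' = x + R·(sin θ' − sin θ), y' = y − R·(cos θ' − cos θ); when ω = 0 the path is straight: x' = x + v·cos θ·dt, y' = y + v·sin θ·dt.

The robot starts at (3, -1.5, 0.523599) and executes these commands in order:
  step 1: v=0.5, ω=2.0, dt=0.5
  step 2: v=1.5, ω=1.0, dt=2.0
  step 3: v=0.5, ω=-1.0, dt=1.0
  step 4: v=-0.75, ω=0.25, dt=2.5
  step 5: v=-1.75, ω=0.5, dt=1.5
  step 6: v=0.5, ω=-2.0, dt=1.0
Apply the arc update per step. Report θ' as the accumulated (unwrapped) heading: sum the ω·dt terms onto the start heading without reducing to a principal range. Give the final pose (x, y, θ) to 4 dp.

(4.3211, 0.7260, 1.8986)

step 1: θ'=1.5236 (R=0.2500) → pose (3.1247, -1.2953, 1.5236)
step 2: θ'=3.5236 (R=1.5000) → pose (1.0672, 0.1674, 3.5236)
step 3: θ'=2.5236 (R=-0.5000) → pose (0.5911, 0.2238, 2.5236)
step 4: θ'=3.1486 (R=-3.0000) → pose (2.3503, -0.3310, 3.1486)
step 5: θ'=3.8986 (R=-3.5000) → pose (4.7294, 0.6248, 3.8986)
step 6: θ'=1.8986 (R=-0.2500) → pose (4.3211, 0.7260, 1.8986)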